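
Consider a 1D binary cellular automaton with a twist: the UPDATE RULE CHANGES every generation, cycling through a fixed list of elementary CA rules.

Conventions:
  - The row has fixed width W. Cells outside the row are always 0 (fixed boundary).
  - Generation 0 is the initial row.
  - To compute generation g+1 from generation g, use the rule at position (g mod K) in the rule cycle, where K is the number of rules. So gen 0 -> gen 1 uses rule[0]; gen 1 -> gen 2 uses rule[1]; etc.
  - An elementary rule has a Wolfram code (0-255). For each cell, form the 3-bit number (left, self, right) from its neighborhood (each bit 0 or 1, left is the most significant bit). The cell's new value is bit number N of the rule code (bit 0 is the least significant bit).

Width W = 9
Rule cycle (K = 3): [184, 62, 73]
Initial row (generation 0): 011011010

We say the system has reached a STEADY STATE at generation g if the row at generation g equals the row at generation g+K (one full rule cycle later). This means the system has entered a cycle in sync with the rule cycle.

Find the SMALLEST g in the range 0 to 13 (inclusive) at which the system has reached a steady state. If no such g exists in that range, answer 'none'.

Gen 0: 011011010
Gen 1 (rule 184): 010110101
Gen 2 (rule 62): 111101111
Gen 3 (rule 73): 100101001
Gen 4 (rule 184): 010010100
Gen 5 (rule 62): 111111110
Gen 6 (rule 73): 100000010
Gen 7 (rule 184): 010000001
Gen 8 (rule 62): 111000011
Gen 9 (rule 73): 101011011
Gen 10 (rule 184): 010110110
Gen 11 (rule 62): 111101101
Gen 12 (rule 73): 100101100
Gen 13 (rule 184): 010011010
Gen 14 (rule 62): 111110111
Gen 15 (rule 73): 100010101
Gen 16 (rule 184): 010001010

Answer: none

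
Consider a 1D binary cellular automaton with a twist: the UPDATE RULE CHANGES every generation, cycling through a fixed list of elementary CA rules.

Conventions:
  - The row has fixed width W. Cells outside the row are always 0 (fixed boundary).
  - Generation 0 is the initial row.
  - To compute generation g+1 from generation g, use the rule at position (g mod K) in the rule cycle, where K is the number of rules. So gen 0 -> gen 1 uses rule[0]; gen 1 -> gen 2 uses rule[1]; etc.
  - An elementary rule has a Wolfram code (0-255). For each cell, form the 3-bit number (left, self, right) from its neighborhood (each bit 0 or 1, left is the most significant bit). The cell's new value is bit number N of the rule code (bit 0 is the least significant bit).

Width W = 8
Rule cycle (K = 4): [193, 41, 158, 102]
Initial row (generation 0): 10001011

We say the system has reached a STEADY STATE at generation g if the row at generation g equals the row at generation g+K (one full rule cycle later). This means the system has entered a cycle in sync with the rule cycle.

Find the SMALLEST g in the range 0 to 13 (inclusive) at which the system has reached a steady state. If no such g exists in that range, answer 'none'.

Answer: none

Derivation:
Gen 0: 10001011
Gen 1 (rule 193): 00100001
Gen 2 (rule 41): 10001100
Gen 3 (rule 158): 11011010
Gen 4 (rule 102): 01101110
Gen 5 (rule 193): 00100110
Gen 6 (rule 41): 10000100
Gen 7 (rule 158): 11001110
Gen 8 (rule 102): 01010010
Gen 9 (rule 193): 00000000
Gen 10 (rule 41): 11111111
Gen 11 (rule 158): 11111110
Gen 12 (rule 102): 00000010
Gen 13 (rule 193): 11111000
Gen 14 (rule 41): 10000011
Gen 15 (rule 158): 11000110
Gen 16 (rule 102): 01001010
Gen 17 (rule 193): 00000000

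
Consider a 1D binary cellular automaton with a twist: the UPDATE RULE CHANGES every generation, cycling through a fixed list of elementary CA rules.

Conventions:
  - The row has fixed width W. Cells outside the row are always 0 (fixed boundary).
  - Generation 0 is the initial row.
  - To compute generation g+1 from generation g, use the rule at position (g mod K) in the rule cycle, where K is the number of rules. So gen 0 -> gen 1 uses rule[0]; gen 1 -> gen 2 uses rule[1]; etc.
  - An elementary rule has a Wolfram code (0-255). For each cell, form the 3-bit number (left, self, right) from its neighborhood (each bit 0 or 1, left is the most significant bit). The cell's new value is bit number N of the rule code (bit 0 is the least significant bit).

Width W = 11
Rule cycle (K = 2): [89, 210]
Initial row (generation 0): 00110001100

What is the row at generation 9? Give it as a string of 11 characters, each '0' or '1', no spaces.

Gen 0: 00110001100
Gen 1 (rule 89): 10111101111
Gen 2 (rule 210): 00011100111
Gen 3 (rule 89): 11010110101
Gen 4 (rule 210): 01000010000
Gen 5 (rule 89): 00111001111
Gen 6 (rule 210): 01011110111
Gen 7 (rule 89): 00010010101
Gen 8 (rule 210): 00101100000
Gen 9 (rule 89): 10001111111

Answer: 10001111111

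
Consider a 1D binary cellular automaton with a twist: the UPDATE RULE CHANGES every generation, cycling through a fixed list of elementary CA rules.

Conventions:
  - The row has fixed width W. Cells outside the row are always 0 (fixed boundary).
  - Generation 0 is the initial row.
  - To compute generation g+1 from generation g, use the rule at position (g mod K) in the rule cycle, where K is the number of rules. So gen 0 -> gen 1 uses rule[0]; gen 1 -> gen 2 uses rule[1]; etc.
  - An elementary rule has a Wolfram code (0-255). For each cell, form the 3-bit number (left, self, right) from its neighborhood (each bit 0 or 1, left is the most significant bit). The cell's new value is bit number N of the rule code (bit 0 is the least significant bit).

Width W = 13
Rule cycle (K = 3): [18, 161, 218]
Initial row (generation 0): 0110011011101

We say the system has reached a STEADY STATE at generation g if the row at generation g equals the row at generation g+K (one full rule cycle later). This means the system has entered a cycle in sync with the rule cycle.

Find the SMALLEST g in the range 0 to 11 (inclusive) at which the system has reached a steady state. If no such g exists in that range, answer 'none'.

Answer: 7

Derivation:
Gen 0: 0110011011101
Gen 1 (rule 18): 1001100000000
Gen 2 (rule 161): 0000001111111
Gen 3 (rule 218): 0000011111111
Gen 4 (rule 18): 0000100000000
Gen 5 (rule 161): 1110001111111
Gen 6 (rule 218): 1111011111111
Gen 7 (rule 18): 0000000000000
Gen 8 (rule 161): 1111111111111
Gen 9 (rule 218): 1111111111111
Gen 10 (rule 18): 0000000000000
Gen 11 (rule 161): 1111111111111
Gen 12 (rule 218): 1111111111111
Gen 13 (rule 18): 0000000000000
Gen 14 (rule 161): 1111111111111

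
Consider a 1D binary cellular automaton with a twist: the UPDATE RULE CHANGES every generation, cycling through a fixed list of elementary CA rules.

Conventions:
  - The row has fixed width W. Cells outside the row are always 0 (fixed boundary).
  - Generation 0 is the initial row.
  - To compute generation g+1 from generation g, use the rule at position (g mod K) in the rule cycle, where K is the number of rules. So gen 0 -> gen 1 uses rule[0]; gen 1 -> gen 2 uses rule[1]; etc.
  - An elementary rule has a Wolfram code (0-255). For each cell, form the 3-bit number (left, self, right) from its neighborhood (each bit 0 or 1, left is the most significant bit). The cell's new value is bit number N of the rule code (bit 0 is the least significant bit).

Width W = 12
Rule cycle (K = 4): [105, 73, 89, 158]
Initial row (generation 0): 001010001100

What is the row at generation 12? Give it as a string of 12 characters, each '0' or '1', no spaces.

Gen 0: 001010001100
Gen 1 (rule 105): 100100101101
Gen 2 (rule 73): 000000001100
Gen 3 (rule 89): 111111101111
Gen 4 (rule 158): 111111001110
Gen 5 (rule 105): 100001001010
Gen 6 (rule 73): 001100000000
Gen 7 (rule 89): 101111111111
Gen 8 (rule 158): 101111111110
Gen 9 (rule 105): 011000000010
Gen 10 (rule 73): 011011111000
Gen 11 (rule 89): 011010001111
Gen 12 (rule 158): 110011011110

Answer: 110011011110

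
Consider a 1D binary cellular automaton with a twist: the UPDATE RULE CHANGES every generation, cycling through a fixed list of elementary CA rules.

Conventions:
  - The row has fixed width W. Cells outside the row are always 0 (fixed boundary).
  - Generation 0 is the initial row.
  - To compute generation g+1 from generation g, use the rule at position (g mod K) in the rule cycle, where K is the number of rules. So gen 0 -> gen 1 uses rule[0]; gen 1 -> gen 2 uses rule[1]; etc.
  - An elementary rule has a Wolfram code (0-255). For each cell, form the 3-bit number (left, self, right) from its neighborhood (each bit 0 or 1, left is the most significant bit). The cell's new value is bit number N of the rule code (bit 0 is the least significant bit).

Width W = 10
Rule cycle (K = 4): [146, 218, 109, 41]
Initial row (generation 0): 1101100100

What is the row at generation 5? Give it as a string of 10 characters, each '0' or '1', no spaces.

Answer: 0110001000

Derivation:
Gen 0: 1101100100
Gen 1 (rule 146): 0000011010
Gen 2 (rule 218): 0000111001
Gen 3 (rule 109): 1110101001
Gen 4 (rule 41): 1001010000
Gen 5 (rule 146): 0110001000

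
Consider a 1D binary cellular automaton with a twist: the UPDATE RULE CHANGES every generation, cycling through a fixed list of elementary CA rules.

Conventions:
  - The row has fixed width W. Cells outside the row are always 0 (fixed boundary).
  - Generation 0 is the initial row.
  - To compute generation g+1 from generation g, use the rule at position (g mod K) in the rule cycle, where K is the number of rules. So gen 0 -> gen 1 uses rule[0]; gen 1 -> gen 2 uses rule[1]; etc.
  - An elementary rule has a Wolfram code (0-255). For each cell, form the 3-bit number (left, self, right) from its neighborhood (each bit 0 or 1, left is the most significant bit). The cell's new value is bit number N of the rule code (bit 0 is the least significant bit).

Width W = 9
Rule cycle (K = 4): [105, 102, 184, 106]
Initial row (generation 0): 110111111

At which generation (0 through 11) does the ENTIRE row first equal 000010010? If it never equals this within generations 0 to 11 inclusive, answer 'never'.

Gen 0: 110111111
Gen 1 (rule 105): 111100001
Gen 2 (rule 102): 000100011
Gen 3 (rule 184): 000010010
Gen 4 (rule 106): 000100100
Gen 5 (rule 105): 110000001
Gen 6 (rule 102): 010000011
Gen 7 (rule 184): 001000010
Gen 8 (rule 106): 010000100
Gen 9 (rule 105): 000110001
Gen 10 (rule 102): 001010011
Gen 11 (rule 184): 000101010

Answer: 3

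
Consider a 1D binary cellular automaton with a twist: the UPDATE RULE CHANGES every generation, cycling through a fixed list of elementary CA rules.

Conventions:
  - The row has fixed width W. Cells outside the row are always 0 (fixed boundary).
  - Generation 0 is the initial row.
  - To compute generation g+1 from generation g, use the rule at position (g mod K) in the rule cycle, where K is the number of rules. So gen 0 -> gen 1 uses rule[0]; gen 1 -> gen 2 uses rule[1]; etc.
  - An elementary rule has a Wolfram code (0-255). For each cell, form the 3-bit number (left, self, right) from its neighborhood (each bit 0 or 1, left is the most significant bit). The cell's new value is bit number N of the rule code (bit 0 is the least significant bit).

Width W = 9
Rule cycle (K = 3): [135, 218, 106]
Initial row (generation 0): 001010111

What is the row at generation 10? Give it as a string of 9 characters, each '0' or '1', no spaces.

Answer: 100100111

Derivation:
Gen 0: 001010111
Gen 1 (rule 135): 111010010
Gen 2 (rule 218): 111001101
Gen 3 (rule 106): 101011110
Gen 4 (rule 135): 101001100
Gen 5 (rule 218): 000111110
Gen 6 (rule 106): 001100010
Gen 7 (rule 135): 110001110
Gen 8 (rule 218): 111011111
Gen 9 (rule 106): 101110001
Gen 10 (rule 135): 100100111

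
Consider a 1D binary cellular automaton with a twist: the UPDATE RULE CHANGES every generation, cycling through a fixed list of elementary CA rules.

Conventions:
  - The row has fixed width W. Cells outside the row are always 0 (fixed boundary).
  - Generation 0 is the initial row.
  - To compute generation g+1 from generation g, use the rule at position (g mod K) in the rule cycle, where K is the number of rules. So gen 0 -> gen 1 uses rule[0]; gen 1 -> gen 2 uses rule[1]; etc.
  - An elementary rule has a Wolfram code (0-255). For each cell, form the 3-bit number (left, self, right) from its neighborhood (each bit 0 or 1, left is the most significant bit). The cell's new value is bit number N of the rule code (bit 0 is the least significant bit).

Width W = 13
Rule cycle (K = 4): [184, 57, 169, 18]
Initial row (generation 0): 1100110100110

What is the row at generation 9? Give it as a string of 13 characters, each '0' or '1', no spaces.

Answer: 0001000000101

Derivation:
Gen 0: 1100110100110
Gen 1 (rule 184): 1010101010101
Gen 2 (rule 57): 0101010101010
Gen 3 (rule 169): 0010101010100
Gen 4 (rule 18): 0100000000010
Gen 5 (rule 184): 0010000000001
Gen 6 (rule 57): 1001111111100
Gen 7 (rule 169): 0001111111001
Gen 8 (rule 18): 0010000000110
Gen 9 (rule 184): 0001000000101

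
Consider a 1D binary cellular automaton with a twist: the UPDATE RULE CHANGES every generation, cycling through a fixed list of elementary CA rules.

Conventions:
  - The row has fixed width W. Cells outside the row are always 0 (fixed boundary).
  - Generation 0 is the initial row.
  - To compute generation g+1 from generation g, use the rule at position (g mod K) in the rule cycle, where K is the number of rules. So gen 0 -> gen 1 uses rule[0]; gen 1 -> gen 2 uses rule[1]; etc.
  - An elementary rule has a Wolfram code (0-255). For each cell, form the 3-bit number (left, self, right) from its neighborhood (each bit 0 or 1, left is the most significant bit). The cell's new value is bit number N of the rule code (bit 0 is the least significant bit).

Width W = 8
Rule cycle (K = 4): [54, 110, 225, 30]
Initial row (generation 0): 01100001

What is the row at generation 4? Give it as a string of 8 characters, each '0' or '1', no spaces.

Answer: 11010010

Derivation:
Gen 0: 01100001
Gen 1 (rule 54): 10010011
Gen 2 (rule 110): 10110111
Gen 3 (rule 225): 01011011
Gen 4 (rule 30): 11010010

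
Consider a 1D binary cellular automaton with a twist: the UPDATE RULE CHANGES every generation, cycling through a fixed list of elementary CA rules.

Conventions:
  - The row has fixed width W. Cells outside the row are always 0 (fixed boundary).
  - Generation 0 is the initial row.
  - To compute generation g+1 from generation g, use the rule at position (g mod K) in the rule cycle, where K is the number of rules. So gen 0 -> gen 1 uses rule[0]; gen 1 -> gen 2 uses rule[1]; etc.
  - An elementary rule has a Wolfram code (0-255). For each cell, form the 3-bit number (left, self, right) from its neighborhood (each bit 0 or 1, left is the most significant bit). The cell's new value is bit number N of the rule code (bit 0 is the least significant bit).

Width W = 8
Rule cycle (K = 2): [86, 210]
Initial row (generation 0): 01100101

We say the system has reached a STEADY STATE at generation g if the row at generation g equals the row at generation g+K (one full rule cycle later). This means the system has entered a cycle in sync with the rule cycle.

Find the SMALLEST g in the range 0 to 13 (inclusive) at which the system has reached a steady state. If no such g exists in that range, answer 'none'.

Answer: none

Derivation:
Gen 0: 01100101
Gen 1 (rule 86): 10111101
Gen 2 (rule 210): 00011100
Gen 3 (rule 86): 00100110
Gen 4 (rule 210): 01011011
Gen 5 (rule 86): 11001001
Gen 6 (rule 210): 01110110
Gen 7 (rule 86): 10010011
Gen 8 (rule 210): 01101101
Gen 9 (rule 86): 10100101
Gen 10 (rule 210): 00011000
Gen 11 (rule 86): 00101100
Gen 12 (rule 210): 01000110
Gen 13 (rule 86): 11101011
Gen 14 (rule 210): 01100001
Gen 15 (rule 86): 10110011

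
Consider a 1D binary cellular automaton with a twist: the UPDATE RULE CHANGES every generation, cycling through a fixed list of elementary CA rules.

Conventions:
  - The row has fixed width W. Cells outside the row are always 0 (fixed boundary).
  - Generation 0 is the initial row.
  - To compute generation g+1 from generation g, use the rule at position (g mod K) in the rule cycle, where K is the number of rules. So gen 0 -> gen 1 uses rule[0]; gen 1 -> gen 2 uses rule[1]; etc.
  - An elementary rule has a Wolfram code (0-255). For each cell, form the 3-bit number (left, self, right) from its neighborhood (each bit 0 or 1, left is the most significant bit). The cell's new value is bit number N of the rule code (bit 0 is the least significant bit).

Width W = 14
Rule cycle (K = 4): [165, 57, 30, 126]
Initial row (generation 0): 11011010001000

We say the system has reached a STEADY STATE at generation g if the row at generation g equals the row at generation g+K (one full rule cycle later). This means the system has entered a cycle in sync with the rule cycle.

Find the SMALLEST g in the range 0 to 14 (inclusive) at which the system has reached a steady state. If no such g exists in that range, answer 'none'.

Gen 0: 11011010001000
Gen 1 (rule 165): 00100110101011
Gen 2 (rule 57): 10010101010110
Gen 3 (rule 30): 11110101010101
Gen 4 (rule 126): 10011111111111
Gen 5 (rule 165): 10001111111110
Gen 6 (rule 57): 01101000000001
Gen 7 (rule 30): 11001100000011
Gen 8 (rule 126): 11111110000111
Gen 9 (rule 165): 01111100110010
Gen 10 (rule 57): 01000010101001
Gen 11 (rule 30): 11100110101111
Gen 12 (rule 126): 10111111111001
Gen 13 (rule 165): 11011111110001
Gen 14 (rule 57): 10110000001100
Gen 15 (rule 30): 10101000011010
Gen 16 (rule 126): 11111100111111
Gen 17 (rule 165): 01111000011110
Gen 18 (rule 57): 01000111010001

Answer: none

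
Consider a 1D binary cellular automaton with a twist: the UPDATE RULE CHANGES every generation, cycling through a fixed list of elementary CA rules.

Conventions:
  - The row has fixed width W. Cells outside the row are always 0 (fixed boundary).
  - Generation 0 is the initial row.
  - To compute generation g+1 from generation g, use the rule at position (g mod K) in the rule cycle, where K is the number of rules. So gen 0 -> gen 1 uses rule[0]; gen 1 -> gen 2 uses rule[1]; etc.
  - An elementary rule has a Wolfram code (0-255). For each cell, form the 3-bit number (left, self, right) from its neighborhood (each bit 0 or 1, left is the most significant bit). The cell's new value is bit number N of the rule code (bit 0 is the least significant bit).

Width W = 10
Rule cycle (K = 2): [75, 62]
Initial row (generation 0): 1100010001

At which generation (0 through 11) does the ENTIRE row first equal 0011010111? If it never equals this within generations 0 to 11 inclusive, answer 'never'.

Gen 0: 1100010001
Gen 1 (rule 75): 1101100110
Gen 2 (rule 62): 1011011101
Gen 3 (rule 75): 0011010100
Gen 4 (rule 62): 0110111110
Gen 5 (rule 75): 1110100010
Gen 6 (rule 62): 1001110111
Gen 7 (rule 75): 0011010101
Gen 8 (rule 62): 0110111111
Gen 9 (rule 75): 1110100001
Gen 10 (rule 62): 1001110011
Gen 11 (rule 75): 0011010111

Answer: 11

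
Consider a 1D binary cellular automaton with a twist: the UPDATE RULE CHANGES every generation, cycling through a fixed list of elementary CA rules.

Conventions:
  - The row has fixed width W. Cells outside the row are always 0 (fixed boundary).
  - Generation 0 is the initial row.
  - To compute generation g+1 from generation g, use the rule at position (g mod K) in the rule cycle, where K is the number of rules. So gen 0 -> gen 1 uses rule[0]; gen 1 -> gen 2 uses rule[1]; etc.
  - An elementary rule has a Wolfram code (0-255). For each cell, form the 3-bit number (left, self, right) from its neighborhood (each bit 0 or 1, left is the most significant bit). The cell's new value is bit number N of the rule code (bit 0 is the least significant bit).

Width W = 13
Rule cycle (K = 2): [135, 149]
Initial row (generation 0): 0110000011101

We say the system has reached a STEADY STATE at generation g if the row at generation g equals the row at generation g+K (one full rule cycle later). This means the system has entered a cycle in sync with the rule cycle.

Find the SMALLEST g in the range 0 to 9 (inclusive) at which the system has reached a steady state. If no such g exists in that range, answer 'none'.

Gen 0: 0110000011101
Gen 1 (rule 135): 1000111101001
Gen 2 (rule 149): 1110011001101
Gen 3 (rule 135): 0100100010001
Gen 4 (rule 149): 0110111011101
Gen 5 (rule 135): 1000010001001
Gen 6 (rule 149): 1111011101101
Gen 7 (rule 135): 0110001000001
Gen 8 (rule 149): 0001101111101
Gen 9 (rule 135): 1110000111001
Gen 10 (rule 149): 0101110010101
Gen 11 (rule 135): 1100100110101

Answer: none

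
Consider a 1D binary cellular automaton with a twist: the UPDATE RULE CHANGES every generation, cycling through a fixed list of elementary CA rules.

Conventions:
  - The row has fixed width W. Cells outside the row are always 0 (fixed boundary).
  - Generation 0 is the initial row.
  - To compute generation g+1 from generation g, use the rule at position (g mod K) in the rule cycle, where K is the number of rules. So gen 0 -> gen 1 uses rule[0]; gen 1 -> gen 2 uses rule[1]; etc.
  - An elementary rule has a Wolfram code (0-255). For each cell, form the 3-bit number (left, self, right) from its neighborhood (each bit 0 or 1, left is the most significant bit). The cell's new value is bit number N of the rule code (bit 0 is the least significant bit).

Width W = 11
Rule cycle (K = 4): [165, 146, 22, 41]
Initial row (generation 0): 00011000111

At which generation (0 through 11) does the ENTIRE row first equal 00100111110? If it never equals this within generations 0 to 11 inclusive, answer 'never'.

Gen 0: 00011000111
Gen 1 (rule 165): 11000010010
Gen 2 (rule 146): 00100101101
Gen 3 (rule 22): 01111100001
Gen 4 (rule 41): 01000001100
Gen 5 (rule 165): 01011100001
Gen 6 (rule 146): 10001010010
Gen 7 (rule 22): 11011011111
Gen 8 (rule 41): 10110110000
Gen 9 (rule 165): 11001000111
Gen 10 (rule 146): 00110101010
Gen 11 (rule 22): 01000101011

Answer: never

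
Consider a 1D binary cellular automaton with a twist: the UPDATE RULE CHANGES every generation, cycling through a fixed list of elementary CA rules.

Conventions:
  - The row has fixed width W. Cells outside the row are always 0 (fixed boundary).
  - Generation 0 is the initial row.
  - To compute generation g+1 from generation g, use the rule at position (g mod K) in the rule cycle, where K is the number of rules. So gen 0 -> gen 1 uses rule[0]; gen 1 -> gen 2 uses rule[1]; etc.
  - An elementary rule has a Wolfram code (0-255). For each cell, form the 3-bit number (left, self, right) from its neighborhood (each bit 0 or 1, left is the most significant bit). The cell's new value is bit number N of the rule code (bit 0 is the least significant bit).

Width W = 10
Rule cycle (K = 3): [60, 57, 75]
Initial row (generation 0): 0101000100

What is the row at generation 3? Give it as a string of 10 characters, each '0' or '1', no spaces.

Gen 0: 0101000100
Gen 1 (rule 60): 0111100110
Gen 2 (rule 57): 0100010101
Gen 3 (rule 75): 1001100000

Answer: 1001100000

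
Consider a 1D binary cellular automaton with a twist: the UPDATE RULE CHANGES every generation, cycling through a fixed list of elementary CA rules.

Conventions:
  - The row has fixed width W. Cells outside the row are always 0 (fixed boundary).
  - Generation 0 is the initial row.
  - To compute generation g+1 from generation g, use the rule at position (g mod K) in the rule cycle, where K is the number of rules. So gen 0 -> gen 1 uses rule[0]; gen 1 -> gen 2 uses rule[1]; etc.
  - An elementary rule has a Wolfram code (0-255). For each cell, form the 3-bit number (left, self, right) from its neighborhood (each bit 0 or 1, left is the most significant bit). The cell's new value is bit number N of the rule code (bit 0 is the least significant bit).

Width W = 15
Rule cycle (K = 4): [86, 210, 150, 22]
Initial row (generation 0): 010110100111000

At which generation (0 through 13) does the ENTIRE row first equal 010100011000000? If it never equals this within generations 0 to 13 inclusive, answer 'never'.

Gen 0: 010110100111000
Gen 1 (rule 86): 110010111001100
Gen 2 (rule 210): 011100011110110
Gen 3 (rule 150): 101010101100001
Gen 4 (rule 22): 101010100010011
Gen 5 (rule 86): 101010110111101
Gen 6 (rule 210): 000000010011100
Gen 7 (rule 150): 000000111101010
Gen 8 (rule 22): 000001000001011
Gen 9 (rule 86): 000011100011001
Gen 10 (rule 210): 000101110101110
Gen 11 (rule 150): 001100100100101
Gen 12 (rule 22): 010011111111101
Gen 13 (rule 86): 111100000000101

Answer: never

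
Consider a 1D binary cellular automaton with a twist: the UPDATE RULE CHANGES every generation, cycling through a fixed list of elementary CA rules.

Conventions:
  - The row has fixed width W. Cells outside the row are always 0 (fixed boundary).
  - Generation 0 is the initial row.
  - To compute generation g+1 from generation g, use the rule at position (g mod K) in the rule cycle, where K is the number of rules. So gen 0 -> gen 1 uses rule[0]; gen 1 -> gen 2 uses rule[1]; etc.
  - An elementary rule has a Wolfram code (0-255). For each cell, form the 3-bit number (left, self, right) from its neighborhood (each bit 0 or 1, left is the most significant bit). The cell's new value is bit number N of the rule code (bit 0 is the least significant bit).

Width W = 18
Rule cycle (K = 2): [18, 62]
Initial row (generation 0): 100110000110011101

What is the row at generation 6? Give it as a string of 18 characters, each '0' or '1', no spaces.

Gen 0: 100110000110011101
Gen 1 (rule 18): 011001001001100000
Gen 2 (rule 62): 110111111111010000
Gen 3 (rule 18): 000000000000001000
Gen 4 (rule 62): 000000000000011100
Gen 5 (rule 18): 000000000000100010
Gen 6 (rule 62): 000000000001110111

Answer: 000000000001110111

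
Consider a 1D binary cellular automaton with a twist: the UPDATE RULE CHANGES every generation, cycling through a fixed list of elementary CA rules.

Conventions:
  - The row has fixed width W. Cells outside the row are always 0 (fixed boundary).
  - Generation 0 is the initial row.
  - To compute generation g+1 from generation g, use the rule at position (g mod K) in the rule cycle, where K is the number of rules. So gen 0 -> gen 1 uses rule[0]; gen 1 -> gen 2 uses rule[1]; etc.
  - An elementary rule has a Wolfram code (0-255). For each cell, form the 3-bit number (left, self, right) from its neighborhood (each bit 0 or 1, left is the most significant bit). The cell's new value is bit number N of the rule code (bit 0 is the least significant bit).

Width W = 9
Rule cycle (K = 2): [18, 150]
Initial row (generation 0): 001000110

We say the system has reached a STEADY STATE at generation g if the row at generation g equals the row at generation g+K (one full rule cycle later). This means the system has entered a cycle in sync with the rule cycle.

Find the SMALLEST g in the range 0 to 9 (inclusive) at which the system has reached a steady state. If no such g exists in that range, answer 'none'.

Answer: 3

Derivation:
Gen 0: 001000110
Gen 1 (rule 18): 010101001
Gen 2 (rule 150): 110101111
Gen 3 (rule 18): 000000000
Gen 4 (rule 150): 000000000
Gen 5 (rule 18): 000000000
Gen 6 (rule 150): 000000000
Gen 7 (rule 18): 000000000
Gen 8 (rule 150): 000000000
Gen 9 (rule 18): 000000000
Gen 10 (rule 150): 000000000
Gen 11 (rule 18): 000000000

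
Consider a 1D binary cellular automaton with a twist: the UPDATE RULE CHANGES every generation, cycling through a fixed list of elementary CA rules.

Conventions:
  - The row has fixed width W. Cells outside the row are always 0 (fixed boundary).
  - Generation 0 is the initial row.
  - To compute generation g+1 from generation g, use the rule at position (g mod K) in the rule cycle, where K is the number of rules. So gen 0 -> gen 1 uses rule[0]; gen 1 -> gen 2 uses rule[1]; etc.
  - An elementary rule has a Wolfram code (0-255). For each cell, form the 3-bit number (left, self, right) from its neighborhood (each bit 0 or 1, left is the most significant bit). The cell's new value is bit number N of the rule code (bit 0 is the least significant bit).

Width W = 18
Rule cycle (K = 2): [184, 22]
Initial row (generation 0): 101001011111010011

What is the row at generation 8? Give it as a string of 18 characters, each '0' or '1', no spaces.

Answer: 000101000000000011

Derivation:
Gen 0: 101001011111010011
Gen 1 (rule 184): 010100111110101010
Gen 2 (rule 22): 110111000000101011
Gen 3 (rule 184): 101110100000010110
Gen 4 (rule 22): 100000110000110001
Gen 5 (rule 184): 010000101000101000
Gen 6 (rule 22): 111001101101101100
Gen 7 (rule 184): 110101011011011010
Gen 8 (rule 22): 000101000000000011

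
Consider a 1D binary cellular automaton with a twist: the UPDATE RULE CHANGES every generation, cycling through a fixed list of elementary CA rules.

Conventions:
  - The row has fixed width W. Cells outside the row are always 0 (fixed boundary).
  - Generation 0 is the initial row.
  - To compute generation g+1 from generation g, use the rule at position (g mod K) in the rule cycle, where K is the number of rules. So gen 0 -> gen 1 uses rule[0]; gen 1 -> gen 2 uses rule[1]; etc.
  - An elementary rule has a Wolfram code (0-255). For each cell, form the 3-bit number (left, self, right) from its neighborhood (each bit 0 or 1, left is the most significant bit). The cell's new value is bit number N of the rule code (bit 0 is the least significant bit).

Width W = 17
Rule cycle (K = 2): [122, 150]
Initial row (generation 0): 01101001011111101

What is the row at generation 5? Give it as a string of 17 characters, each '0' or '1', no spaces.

Gen 0: 01101001011111101
Gen 1 (rule 122): 11110110110000110
Gen 2 (rule 150): 01100000001001001
Gen 3 (rule 122): 11110000010110110
Gen 4 (rule 150): 01101000110000001
Gen 5 (rule 122): 11110101111000010

Answer: 11110101111000010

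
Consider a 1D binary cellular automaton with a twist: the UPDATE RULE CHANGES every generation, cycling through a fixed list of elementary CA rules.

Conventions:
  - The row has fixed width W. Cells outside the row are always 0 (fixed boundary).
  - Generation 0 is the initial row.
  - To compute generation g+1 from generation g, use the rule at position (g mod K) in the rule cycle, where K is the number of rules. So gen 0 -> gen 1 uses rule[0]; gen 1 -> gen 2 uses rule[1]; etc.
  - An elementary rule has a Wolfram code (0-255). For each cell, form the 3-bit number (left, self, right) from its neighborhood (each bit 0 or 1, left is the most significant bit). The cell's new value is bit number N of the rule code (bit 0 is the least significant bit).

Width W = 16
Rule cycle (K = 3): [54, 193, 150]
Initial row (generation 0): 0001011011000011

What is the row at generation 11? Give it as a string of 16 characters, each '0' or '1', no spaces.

Answer: 1100111110011001

Derivation:
Gen 0: 0001011011000011
Gen 1 (rule 54): 0011100100100100
Gen 2 (rule 193): 1001100000000001
Gen 3 (rule 150): 1110010000000011
Gen 4 (rule 54): 0001111000000100
Gen 5 (rule 193): 1100111011110001
Gen 6 (rule 150): 0011010001101011
Gen 7 (rule 54): 0100111010011100
Gen 8 (rule 193): 0000011000001101
Gen 9 (rule 150): 0000100100010001
Gen 10 (rule 54): 0001111110111011
Gen 11 (rule 193): 1100111110011001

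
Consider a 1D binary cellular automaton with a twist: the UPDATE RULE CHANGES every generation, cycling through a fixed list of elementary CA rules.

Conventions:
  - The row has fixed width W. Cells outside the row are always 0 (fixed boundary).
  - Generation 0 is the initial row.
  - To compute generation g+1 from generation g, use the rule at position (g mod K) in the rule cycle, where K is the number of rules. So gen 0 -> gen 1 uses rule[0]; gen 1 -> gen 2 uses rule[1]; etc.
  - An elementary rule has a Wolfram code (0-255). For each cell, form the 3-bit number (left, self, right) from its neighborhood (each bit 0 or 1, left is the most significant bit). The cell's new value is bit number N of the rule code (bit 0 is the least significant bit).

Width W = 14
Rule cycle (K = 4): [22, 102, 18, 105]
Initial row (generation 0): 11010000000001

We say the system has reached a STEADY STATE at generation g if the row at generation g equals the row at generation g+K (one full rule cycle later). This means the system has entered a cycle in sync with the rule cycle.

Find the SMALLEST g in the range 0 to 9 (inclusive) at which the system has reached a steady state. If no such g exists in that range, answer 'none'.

Answer: none

Derivation:
Gen 0: 11010000000001
Gen 1 (rule 22): 00011000000011
Gen 2 (rule 102): 00101000000101
Gen 3 (rule 18): 01000100001000
Gen 4 (rule 105): 00010001100011
Gen 5 (rule 22): 00111010010100
Gen 6 (rule 102): 01001110111100
Gen 7 (rule 18): 10110000000010
Gen 8 (rule 105): 01110111111000
Gen 9 (rule 22): 10000000000100
Gen 10 (rule 102): 10000000001100
Gen 11 (rule 18): 01000000010010
Gen 12 (rule 105): 00011111000000
Gen 13 (rule 22): 00100000100000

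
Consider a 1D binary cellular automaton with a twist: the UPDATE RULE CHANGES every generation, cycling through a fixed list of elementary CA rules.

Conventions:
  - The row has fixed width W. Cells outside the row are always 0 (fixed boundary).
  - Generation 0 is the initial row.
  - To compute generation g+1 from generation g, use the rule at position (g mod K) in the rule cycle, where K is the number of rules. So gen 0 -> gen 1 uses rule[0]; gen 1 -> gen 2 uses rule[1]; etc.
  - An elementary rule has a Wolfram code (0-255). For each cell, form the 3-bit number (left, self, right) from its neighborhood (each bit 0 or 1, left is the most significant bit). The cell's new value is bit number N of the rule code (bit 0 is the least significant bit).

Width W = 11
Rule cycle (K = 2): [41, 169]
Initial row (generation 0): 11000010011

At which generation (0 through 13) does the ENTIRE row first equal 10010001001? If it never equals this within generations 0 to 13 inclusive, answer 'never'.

Gen 0: 11000010011
Gen 1 (rule 41): 10011000010
Gen 2 (rule 169): 00010011000
Gen 3 (rule 41): 11000010011
Gen 4 (rule 169): 10011000010
Gen 5 (rule 41): 00010011000
Gen 6 (rule 169): 11000010011
Gen 7 (rule 41): 10011000010
Gen 8 (rule 169): 00010011000
Gen 9 (rule 41): 11000010011
Gen 10 (rule 169): 10011000010
Gen 11 (rule 41): 00010011000
Gen 12 (rule 169): 11000010011
Gen 13 (rule 41): 10011000010

Answer: never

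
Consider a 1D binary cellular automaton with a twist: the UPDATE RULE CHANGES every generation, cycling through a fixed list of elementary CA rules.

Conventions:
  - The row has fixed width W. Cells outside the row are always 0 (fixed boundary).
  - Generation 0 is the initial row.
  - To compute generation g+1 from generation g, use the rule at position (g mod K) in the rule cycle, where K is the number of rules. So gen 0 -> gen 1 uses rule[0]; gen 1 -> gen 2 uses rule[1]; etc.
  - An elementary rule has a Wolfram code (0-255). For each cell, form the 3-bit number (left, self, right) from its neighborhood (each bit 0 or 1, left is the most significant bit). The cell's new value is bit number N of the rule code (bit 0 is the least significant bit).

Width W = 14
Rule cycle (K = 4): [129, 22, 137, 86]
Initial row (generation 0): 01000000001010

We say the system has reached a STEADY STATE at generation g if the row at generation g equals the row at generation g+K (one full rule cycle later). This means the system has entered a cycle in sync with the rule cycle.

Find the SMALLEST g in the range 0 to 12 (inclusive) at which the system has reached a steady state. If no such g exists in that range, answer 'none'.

Gen 0: 01000000001010
Gen 1 (rule 129): 00011111100000
Gen 2 (rule 22): 00100000010000
Gen 3 (rule 137): 10001111000111
Gen 4 (rule 86): 11010001101001
Gen 5 (rule 129): 00000100000000
Gen 6 (rule 22): 00001110000000
Gen 7 (rule 137): 11101100111111
Gen 8 (rule 86): 00100111000001
Gen 9 (rule 129): 10000010011100
Gen 10 (rule 22): 11000111100010
Gen 11 (rule 137): 10010111001000
Gen 12 (rule 86): 11110001111100
Gen 13 (rule 129): 01100100111001
Gen 14 (rule 22): 10011111000111
Gen 15 (rule 137): 00011110010110
Gen 16 (rule 86): 00100011110011

Answer: none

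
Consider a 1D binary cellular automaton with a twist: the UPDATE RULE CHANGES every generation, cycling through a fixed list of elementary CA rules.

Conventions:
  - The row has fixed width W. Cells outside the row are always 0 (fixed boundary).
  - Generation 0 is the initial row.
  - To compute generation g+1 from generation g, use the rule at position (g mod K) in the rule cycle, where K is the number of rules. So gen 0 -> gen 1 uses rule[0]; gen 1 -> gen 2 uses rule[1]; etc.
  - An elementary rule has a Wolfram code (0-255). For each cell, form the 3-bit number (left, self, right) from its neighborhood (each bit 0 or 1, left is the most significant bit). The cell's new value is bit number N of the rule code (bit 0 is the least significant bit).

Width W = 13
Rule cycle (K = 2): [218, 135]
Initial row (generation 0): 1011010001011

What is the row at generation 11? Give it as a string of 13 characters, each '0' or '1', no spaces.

Answer: 1111101111111

Derivation:
Gen 0: 1011010001011
Gen 1 (rule 218): 0011001010011
Gen 2 (rule 135): 1100011010100
Gen 3 (rule 218): 1110111000010
Gen 4 (rule 135): 0100010011110
Gen 5 (rule 218): 1010101111111
Gen 6 (rule 135): 1010100111110
Gen 7 (rule 218): 0000011111111
Gen 8 (rule 135): 1111101111110
Gen 9 (rule 218): 1111101111111
Gen 10 (rule 135): 0111000111110
Gen 11 (rule 218): 1111101111111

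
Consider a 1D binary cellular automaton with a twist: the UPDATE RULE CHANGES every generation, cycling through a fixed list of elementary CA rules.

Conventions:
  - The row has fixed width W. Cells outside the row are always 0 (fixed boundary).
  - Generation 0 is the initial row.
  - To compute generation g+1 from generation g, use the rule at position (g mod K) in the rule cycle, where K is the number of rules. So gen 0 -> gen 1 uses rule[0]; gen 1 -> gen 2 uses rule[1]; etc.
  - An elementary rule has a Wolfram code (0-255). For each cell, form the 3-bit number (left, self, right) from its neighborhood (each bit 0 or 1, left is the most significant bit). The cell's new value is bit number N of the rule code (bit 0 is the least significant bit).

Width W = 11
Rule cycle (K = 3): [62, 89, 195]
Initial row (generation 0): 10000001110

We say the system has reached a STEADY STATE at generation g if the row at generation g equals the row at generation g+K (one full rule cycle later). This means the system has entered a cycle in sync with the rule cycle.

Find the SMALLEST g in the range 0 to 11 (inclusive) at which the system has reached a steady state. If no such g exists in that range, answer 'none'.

Gen 0: 10000001110
Gen 1 (rule 62): 11000011001
Gen 2 (rule 89): 11111011100
Gen 3 (rule 195): 01111001101
Gen 4 (rule 62): 11000111011
Gen 5 (rule 89): 11110101011
Gen 6 (rule 195): 01110000001
Gen 7 (rule 62): 11001000011
Gen 8 (rule 89): 11100111011
Gen 9 (rule 195): 01101011001
Gen 10 (rule 62): 11011110111
Gen 11 (rule 89): 11010010101
Gen 12 (rule 195): 01000100000
Gen 13 (rule 62): 11101110000
Gen 14 (rule 89): 10101011111

Answer: none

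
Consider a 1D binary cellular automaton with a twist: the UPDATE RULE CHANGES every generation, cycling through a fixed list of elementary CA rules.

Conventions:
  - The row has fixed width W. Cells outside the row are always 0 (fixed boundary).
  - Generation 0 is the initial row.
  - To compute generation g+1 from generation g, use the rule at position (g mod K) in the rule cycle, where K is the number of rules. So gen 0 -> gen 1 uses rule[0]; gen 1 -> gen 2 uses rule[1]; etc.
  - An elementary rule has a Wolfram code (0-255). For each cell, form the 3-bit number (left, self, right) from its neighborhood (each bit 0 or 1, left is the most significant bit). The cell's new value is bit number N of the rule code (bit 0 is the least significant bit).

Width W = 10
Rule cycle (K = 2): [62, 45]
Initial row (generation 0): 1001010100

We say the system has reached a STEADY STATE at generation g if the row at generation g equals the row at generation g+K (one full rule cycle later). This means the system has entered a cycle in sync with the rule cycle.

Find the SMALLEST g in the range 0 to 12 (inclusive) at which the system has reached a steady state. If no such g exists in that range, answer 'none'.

Gen 0: 1001010100
Gen 1 (rule 62): 1111111110
Gen 2 (rule 45): 1000000000
Gen 3 (rule 62): 1100000000
Gen 4 (rule 45): 1001111111
Gen 5 (rule 62): 1111000000
Gen 6 (rule 45): 1000011111
Gen 7 (rule 62): 1100110000
Gen 8 (rule 45): 1000100111
Gen 9 (rule 62): 1101111100
Gen 10 (rule 45): 1011000001
Gen 11 (rule 62): 1110100011
Gen 12 (rule 45): 1001101010
Gen 13 (rule 62): 1111011111
Gen 14 (rule 45): 1000110000

Answer: none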